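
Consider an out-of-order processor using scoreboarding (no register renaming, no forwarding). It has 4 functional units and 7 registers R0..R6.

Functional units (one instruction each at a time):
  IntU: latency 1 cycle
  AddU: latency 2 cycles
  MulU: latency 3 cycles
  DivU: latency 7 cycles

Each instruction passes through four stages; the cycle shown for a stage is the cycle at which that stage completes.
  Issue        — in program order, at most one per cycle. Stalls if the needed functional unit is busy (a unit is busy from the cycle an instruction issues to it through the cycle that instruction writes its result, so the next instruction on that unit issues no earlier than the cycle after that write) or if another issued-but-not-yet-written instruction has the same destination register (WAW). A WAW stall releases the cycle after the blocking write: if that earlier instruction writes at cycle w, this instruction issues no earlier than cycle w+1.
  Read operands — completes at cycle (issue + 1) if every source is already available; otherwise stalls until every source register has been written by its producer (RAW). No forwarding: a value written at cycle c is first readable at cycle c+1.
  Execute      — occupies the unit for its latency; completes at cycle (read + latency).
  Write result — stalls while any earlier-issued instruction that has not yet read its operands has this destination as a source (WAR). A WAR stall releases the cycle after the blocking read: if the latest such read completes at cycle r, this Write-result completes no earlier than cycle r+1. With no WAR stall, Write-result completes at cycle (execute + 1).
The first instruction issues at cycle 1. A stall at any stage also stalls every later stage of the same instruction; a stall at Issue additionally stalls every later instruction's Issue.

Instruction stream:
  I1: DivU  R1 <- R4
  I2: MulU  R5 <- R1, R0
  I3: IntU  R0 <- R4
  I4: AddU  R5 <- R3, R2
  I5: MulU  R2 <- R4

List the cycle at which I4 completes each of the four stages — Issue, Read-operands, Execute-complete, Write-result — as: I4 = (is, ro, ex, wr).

1) issue 1, read 2, done 9, write 10
2) issue 2, read 11, done 14, write 15  <RAW R1: wait I1 write@10>
3) issue 3, read 4, done 5, write 12  <WAR R0: wait I2 read@11>
4) issue 16, read 17, done 19, write 20  <WAW R5: wait I2 write@15>
5) issue 17, read 18, done 21, write 22

I4 = (16, 17, 19, 20)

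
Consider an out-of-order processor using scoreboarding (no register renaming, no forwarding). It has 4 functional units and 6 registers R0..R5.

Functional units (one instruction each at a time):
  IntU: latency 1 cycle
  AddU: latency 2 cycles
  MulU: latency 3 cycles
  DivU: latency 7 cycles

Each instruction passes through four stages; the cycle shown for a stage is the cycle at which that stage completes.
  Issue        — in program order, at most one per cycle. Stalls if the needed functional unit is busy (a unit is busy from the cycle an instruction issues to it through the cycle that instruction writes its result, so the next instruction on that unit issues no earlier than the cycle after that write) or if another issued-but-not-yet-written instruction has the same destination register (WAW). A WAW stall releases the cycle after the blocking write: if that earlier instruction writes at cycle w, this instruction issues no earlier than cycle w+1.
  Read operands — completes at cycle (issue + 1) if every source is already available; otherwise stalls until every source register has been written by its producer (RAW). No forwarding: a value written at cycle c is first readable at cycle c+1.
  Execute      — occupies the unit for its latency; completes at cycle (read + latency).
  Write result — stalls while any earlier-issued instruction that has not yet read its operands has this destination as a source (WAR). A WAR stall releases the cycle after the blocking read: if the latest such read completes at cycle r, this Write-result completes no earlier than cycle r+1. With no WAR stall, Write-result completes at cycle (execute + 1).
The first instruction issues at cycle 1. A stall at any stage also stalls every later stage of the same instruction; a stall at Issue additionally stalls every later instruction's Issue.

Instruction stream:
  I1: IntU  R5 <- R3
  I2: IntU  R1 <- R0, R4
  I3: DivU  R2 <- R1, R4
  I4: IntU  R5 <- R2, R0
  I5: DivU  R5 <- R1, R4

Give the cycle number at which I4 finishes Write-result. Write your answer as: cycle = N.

t=1  I1 issues→IntU
t=2  I1 reads
t=3  I1 exec-done
t=4  I1 writes R5
t=5  I2 issues→IntU
t=6  I2 reads; I3 issues→DivU
t=7  I2 exec-done
t=8  I2 writes R1
t=9  I3 reads; I4 issues→IntU
t=16  I3 exec-done
t=17  I3 writes R2
t=18  I4 reads
t=19  I4 exec-done
t=20  I4 writes R5
t=21  I5 issues→DivU
t=22  I5 reads
t=29  I5 exec-done
t=30  I5 writes R5

cycle = 20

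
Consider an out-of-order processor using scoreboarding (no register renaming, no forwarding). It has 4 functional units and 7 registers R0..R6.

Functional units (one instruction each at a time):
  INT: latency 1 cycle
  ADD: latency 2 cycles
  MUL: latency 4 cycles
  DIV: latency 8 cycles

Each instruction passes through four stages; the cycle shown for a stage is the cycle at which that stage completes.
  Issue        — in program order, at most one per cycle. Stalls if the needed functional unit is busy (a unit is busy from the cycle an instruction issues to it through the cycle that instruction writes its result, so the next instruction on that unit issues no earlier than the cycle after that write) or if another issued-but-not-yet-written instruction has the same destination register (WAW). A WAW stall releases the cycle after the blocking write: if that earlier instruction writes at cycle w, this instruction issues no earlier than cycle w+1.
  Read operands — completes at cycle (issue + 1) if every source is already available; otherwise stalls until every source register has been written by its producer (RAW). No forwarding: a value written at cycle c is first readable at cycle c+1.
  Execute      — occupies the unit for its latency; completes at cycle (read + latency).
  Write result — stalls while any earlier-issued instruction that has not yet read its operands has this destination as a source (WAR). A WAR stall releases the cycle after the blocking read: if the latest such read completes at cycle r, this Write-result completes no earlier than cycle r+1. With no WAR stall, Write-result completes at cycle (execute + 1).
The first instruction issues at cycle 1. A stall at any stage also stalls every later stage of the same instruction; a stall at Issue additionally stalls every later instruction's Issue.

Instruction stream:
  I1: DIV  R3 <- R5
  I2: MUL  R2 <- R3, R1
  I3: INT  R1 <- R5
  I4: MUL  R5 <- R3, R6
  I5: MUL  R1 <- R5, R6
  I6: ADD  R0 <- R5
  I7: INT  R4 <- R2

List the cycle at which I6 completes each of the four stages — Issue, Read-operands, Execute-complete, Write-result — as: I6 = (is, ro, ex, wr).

I6 = (26, 27, 29, 30)

cycle 1: I1 dispatched to DIV
cycle 2: I1 operands ready, I2 dispatched to MUL
cycle 3: I3 dispatched to INT
cycle 4: I3 operands ready
cycle 5: I3 complete
cycle 10: I1 complete
cycle 11: R3←I1
cycle 12: I2 operands ready
cycle 13: R1←I3
cycle 16: I2 complete
cycle 17: R2←I2
cycle 18: I4 dispatched to MUL
cycle 19: I4 operands ready
cycle 23: I4 complete
cycle 24: R5←I4
cycle 25: I5 dispatched to MUL
cycle 26: I5 operands ready, I6 dispatched to ADD
cycle 27: I6 operands ready, I7 dispatched to INT
cycle 28: I7 operands ready
cycle 29: I6 complete, I7 complete
cycle 30: I5 complete, R0←I6, R4←I7
cycle 31: R1←I5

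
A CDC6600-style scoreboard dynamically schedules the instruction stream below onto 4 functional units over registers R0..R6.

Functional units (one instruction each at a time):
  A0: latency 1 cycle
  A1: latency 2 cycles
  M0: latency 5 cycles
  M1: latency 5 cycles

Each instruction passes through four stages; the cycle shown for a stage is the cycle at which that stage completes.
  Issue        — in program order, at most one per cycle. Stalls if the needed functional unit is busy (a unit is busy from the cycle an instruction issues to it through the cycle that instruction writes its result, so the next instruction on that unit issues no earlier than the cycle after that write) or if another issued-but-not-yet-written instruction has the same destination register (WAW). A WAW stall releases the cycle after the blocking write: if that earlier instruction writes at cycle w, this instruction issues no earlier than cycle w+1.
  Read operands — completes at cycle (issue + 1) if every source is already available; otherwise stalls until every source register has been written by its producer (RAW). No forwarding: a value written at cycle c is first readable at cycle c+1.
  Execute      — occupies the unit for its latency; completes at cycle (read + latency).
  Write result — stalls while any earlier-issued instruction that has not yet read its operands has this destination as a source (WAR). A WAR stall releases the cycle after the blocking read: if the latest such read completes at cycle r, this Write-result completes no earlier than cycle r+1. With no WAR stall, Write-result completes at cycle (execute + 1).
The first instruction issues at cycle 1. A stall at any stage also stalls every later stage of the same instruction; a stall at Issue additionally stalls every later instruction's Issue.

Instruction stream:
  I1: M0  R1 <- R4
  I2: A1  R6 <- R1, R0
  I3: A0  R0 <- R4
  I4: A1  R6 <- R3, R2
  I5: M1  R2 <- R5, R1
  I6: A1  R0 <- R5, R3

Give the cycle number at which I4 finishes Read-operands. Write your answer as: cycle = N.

  I1 | 1 | 2 | 7 | 8
  I2 | 2 | 9 | 11 | 12   RAW R1: wait I1 write@8
  I3 | 3 | 4 | 5 | 10   WAR R0: wait I2 read@9
  I4 | 13 | 14 | 16 | 17   struct: A1 busy until I2 writes@12
  I5 | 14 | 15 | 20 | 21
  I6 | 18 | 19 | 21 | 22   struct: A1 busy until I4 writes@17

cycle = 14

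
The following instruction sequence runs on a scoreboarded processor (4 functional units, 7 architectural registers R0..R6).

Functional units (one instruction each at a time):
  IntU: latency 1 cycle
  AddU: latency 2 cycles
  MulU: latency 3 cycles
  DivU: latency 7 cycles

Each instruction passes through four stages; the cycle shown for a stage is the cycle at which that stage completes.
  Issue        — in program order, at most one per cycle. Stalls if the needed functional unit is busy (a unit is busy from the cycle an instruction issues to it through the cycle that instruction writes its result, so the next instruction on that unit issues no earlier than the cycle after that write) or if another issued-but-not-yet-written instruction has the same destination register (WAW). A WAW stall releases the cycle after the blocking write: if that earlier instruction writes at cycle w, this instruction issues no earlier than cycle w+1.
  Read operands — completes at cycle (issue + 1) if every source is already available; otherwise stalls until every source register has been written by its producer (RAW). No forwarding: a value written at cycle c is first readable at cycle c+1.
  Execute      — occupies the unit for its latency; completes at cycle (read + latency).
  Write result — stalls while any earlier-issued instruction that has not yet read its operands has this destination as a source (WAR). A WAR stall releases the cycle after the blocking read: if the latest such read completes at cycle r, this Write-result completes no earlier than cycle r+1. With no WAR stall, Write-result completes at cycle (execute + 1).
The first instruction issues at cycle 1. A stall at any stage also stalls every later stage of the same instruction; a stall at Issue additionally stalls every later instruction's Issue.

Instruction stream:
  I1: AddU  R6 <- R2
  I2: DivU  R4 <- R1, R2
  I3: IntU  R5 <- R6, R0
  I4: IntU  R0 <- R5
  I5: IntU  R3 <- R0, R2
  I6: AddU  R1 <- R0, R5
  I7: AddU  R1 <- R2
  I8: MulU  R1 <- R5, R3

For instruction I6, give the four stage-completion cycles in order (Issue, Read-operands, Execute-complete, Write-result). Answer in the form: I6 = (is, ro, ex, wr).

I6 = (14, 15, 17, 18)

  I1 | 1 | 2 | 4 | 5
  I2 | 2 | 3 | 10 | 11
  I3 | 3 | 6 | 7 | 8   RAW R6: wait I1 write@5
  I4 | 9 | 10 | 11 | 12   struct: IntU busy until I3 writes@8
  I5 | 13 | 14 | 15 | 16   struct: IntU busy until I4 writes@12
  I6 | 14 | 15 | 17 | 18
  I7 | 19 | 20 | 22 | 23   struct: AddU busy until I6 writes@18
  I8 | 24 | 25 | 28 | 29   WAW R1: wait I7 write@23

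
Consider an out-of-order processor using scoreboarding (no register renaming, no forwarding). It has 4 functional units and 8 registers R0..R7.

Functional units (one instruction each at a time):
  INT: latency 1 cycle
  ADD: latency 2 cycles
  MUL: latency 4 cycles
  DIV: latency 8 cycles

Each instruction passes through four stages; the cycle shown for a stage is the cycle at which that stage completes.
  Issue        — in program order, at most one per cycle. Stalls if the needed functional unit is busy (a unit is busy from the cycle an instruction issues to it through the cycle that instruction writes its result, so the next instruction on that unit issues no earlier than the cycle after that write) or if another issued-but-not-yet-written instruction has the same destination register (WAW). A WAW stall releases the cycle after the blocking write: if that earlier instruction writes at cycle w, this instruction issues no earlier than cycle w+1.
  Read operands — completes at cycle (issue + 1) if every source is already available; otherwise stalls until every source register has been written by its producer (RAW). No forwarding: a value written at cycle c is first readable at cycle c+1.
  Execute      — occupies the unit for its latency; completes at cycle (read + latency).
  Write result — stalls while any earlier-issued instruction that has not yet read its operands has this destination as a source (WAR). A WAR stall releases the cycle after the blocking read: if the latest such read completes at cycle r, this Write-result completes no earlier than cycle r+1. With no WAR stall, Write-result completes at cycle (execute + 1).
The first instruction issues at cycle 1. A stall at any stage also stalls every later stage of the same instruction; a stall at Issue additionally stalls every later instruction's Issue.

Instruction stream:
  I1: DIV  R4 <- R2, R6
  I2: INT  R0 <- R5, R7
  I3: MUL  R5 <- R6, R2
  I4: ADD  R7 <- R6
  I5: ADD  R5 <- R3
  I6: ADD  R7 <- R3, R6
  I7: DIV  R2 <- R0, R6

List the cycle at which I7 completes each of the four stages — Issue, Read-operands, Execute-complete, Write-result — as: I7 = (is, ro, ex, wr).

c1: I1→DIV
c2: I1 RO, I2→INT
c3: I2 RO, I3→MUL
c4: I2 EX, I3 RO, I4→ADD
c5: I2 WR R0, I4 RO
c7: I4 EX
c8: I3 EX, I4 WR R7
c9: I3 WR R5
c10: I1 EX, I5→ADD
c11: I1 WR R4, I5 RO
c13: I5 EX
c14: I5 WR R5
c15: I6→ADD
c16: I6 RO, I7→DIV
c17: I7 RO
c18: I6 EX
c19: I6 WR R7
c25: I7 EX
c26: I7 WR R2

I7 = (16, 17, 25, 26)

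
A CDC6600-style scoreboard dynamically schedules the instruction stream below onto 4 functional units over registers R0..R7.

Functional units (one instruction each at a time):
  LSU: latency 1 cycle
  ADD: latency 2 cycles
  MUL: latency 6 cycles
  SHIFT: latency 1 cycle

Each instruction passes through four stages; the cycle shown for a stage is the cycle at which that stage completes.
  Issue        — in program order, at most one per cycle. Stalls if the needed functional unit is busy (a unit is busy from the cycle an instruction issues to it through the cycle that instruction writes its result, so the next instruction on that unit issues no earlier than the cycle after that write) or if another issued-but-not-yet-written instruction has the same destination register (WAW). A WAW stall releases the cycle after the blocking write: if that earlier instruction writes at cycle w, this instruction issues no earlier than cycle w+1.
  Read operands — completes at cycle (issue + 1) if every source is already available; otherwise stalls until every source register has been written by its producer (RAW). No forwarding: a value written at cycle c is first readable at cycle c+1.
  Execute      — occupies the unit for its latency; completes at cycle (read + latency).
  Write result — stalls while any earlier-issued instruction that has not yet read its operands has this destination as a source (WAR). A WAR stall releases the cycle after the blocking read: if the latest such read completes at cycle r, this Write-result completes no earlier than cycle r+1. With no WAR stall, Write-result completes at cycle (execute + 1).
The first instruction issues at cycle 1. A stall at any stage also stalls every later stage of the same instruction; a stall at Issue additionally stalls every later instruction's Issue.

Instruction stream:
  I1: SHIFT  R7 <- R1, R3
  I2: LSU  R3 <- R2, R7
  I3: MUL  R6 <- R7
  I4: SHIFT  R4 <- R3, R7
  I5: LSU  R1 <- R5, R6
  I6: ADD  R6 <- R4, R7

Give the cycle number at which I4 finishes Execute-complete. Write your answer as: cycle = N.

cycle = 9

cycle 1: issue I1 (SHIFT)
cycle 2: I1 read-ops; issue I2 (LSU)
cycle 3: I1 finished on SHIFT; issue I3 (MUL)
cycle 4: I1→R7
cycle 5: I2 read-ops; I3 read-ops; issue I4 (SHIFT)
cycle 6: I2 finished on LSU
cycle 7: I2→R3
cycle 8: I4 read-ops; issue I5 (LSU)
cycle 9: I4 finished on SHIFT
cycle 10: I4→R4
cycle 11: I3 finished on MUL
cycle 12: I3→R6
cycle 13: I5 read-ops; issue I6 (ADD)
cycle 14: I5 finished on LSU; I6 read-ops
cycle 15: I5→R1
cycle 16: I6 finished on ADD
cycle 17: I6→R6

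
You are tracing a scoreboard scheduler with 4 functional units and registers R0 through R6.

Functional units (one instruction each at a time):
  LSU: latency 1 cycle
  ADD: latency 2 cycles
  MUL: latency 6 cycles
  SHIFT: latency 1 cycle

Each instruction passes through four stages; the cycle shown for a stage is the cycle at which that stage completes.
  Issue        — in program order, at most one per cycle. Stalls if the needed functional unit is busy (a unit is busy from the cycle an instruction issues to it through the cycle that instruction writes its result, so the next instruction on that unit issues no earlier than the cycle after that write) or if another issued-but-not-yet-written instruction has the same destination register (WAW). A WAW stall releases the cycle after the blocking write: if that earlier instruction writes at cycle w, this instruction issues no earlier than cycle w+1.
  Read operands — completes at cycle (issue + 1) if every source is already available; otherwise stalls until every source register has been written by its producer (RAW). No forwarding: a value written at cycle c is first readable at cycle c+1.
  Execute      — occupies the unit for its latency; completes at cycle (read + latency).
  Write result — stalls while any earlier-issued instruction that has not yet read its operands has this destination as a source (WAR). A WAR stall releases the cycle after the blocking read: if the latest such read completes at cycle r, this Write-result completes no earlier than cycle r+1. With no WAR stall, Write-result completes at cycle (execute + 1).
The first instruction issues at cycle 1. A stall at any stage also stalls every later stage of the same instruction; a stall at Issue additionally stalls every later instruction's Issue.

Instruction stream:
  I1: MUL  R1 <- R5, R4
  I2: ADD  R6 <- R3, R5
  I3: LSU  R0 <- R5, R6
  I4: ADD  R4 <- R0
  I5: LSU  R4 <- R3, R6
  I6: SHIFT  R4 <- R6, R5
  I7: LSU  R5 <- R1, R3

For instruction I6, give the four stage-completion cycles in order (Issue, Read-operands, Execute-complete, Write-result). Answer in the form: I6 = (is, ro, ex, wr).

I6 = (18, 19, 20, 21)

1) issue 1, read 2, done 8, write 9
2) issue 2, read 3, done 5, write 6
3) issue 3, read 7, done 8, write 9  <RAW R6: wait I2 write@6>
4) issue 7, read 10, done 12, write 13  <struct: ADD busy until I2 writes@6 / RAW R0: wait I3 write@9>
5) issue 14, read 15, done 16, write 17  <WAW R4: wait I4 write@13>
6) issue 18, read 19, done 20, write 21  <WAW R4: wait I5 write@17>
7) issue 19, read 20, done 21, write 22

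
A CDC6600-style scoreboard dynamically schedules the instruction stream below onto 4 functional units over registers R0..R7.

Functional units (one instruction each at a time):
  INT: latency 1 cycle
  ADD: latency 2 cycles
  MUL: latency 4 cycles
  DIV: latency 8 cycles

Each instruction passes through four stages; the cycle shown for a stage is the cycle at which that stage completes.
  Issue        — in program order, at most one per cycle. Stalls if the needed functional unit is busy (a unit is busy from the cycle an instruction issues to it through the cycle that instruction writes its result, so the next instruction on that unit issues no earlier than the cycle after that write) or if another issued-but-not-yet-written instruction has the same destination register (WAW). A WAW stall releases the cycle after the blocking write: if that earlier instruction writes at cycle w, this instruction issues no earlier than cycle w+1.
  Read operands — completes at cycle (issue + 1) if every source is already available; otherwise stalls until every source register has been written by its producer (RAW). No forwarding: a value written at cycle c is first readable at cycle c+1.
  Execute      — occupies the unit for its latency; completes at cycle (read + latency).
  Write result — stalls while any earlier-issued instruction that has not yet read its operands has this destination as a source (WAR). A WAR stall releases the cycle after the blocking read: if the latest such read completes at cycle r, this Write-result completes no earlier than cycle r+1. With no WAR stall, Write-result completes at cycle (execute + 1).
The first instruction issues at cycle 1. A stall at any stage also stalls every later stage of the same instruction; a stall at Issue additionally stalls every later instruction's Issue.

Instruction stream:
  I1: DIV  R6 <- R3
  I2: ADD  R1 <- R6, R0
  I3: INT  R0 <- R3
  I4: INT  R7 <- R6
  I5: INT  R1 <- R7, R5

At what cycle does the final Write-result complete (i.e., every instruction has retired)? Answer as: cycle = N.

[I1] 1/2/10/11
[I2] 2/12/14/15  (RAW R6: wait I1 write@11)
[I3] 3/4/5/13  (WAR R0: wait I2 read@12)
[I4] 14/15/16/17  (struct: INT busy until I3 writes@13)
[I5] 18/19/20/21  (struct: INT busy until I4 writes@17)

cycle = 21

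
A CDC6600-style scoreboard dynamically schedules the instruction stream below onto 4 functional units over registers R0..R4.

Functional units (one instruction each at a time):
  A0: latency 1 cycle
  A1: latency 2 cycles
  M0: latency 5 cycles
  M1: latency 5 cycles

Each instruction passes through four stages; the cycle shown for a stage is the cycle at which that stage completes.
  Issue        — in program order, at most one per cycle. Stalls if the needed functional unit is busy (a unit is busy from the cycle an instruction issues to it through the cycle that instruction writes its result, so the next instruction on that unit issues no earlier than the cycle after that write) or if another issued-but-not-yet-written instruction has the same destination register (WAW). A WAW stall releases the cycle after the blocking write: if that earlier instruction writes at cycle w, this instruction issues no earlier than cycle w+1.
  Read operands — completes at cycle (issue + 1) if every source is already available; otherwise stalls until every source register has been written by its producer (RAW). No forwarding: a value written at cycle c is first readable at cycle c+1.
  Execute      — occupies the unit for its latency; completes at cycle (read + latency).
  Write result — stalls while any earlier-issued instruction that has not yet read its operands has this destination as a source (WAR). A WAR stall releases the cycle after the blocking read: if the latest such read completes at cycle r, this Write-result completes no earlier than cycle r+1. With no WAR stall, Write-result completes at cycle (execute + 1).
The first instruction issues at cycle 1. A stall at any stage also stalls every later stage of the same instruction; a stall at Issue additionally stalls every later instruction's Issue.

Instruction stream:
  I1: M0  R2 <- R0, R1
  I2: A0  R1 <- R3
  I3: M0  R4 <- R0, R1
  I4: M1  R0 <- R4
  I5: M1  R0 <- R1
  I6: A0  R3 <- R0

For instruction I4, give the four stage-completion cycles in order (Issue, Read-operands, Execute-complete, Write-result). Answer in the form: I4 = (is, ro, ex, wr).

I4 = (10, 17, 22, 23)

I1  is:1  ro:2  ex:7  wr:8
I2  is:2  ro:3  ex:4  wr:5
I3  is:9  ro:10  ex:15  wr:16  — struct: M0 busy until I1 writes@8
I4  is:10  ro:17  ex:22  wr:23  — RAW R4: wait I3 write@16
I5  is:24  ro:25  ex:30  wr:31  — struct: M1 busy until I4 writes@23
I6  is:25  ro:32  ex:33  wr:34  — RAW R0: wait I5 write@31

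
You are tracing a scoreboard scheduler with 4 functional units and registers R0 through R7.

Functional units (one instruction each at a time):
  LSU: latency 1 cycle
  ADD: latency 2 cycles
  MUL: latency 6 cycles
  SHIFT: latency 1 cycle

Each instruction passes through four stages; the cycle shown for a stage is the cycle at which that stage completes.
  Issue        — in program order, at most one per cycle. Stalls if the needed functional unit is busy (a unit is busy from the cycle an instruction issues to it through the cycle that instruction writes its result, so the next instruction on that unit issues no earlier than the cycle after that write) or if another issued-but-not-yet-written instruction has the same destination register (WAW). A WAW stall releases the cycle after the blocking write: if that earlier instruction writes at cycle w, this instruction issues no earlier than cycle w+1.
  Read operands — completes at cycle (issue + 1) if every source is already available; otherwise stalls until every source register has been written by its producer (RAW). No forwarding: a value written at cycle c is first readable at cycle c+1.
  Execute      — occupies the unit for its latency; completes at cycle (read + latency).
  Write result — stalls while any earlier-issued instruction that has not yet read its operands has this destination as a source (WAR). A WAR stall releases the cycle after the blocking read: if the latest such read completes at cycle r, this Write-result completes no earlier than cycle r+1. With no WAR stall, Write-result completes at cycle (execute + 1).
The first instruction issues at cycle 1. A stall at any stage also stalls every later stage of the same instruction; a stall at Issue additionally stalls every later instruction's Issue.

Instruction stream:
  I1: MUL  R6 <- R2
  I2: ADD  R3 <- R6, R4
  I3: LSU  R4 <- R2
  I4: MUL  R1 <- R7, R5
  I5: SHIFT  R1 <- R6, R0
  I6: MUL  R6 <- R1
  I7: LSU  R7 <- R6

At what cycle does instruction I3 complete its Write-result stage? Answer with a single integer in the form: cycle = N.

cycle = 11

I1 -> (1, 2, 8, 9)
I2 -> (2, 10, 12, 13)  // RAW R6: wait I1 write@9
I3 -> (3, 4, 5, 11)  // WAR R4: wait I2 read@10
I4 -> (10, 11, 17, 18)  // struct: MUL busy until I1 writes@9
I5 -> (19, 20, 21, 22)  // WAW R1: wait I4 write@18
I6 -> (20, 23, 29, 30)  // RAW R1: wait I5 write@22
I7 -> (21, 31, 32, 33)  // RAW R6: wait I6 write@30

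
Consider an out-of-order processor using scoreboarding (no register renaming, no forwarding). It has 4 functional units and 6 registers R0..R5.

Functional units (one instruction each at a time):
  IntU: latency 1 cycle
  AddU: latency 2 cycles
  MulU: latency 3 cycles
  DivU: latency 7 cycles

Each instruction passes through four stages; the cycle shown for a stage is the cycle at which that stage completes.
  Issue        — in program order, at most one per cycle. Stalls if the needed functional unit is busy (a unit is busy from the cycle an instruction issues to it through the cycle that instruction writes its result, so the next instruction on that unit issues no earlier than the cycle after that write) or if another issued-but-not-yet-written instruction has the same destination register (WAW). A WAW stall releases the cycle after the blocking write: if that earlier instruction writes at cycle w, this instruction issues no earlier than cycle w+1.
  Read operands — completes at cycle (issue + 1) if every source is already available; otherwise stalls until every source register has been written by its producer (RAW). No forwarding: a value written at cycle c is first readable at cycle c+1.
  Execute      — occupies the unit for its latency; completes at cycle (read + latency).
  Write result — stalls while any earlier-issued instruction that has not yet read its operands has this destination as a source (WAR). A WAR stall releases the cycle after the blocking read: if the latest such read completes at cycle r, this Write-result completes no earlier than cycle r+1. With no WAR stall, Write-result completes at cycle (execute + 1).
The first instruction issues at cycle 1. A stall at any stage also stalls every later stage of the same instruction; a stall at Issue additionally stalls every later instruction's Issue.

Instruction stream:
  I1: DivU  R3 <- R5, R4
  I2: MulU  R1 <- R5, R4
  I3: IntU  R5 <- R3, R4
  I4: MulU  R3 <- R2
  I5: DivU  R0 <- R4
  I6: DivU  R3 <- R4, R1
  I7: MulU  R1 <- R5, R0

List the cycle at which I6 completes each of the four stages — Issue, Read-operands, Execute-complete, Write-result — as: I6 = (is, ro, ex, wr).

I6 = (22, 23, 30, 31)

I1  is:1  ro:2  ex:9  wr:10
I2  is:2  ro:3  ex:6  wr:7
I3  is:3  ro:11  ex:12  wr:13  — RAW R3: wait I1 write@10
I4  is:11  ro:12  ex:15  wr:16  — WAW R3: wait I1 write@10
I5  is:12  ro:13  ex:20  wr:21
I6  is:22  ro:23  ex:30  wr:31  — struct: DivU busy until I5 writes@21
I7  is:23  ro:24  ex:27  wr:28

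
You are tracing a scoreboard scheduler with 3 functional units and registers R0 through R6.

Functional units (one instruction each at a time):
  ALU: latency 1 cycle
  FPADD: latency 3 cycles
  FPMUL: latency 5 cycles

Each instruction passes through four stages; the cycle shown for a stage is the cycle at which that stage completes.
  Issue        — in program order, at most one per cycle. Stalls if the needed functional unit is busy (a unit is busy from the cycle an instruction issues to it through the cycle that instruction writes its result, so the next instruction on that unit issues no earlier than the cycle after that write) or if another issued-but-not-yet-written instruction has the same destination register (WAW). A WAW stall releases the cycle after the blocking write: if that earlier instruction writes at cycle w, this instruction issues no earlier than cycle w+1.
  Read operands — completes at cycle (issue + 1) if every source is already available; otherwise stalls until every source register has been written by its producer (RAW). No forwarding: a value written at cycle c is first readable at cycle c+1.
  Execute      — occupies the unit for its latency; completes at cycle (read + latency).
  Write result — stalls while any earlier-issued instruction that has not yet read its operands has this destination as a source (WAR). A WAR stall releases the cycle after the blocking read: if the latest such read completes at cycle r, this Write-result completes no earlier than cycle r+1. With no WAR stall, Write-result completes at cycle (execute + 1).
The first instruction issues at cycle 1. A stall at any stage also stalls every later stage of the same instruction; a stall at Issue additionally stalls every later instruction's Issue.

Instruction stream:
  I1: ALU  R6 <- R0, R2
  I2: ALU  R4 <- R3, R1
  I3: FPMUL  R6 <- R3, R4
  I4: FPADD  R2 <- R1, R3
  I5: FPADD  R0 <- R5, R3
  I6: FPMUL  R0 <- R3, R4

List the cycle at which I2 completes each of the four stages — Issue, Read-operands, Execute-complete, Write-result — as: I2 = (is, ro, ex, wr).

I2 = (5, 6, 7, 8)

I1 -> (1, 2, 3, 4)
I2 -> (5, 6, 7, 8)  // struct: ALU busy until I1 writes@4
I3 -> (6, 9, 14, 15)  // RAW R4: wait I2 write@8
I4 -> (7, 8, 11, 12)
I5 -> (13, 14, 17, 18)  // struct: FPADD busy until I4 writes@12
I6 -> (19, 20, 25, 26)  // WAW R0: wait I5 write@18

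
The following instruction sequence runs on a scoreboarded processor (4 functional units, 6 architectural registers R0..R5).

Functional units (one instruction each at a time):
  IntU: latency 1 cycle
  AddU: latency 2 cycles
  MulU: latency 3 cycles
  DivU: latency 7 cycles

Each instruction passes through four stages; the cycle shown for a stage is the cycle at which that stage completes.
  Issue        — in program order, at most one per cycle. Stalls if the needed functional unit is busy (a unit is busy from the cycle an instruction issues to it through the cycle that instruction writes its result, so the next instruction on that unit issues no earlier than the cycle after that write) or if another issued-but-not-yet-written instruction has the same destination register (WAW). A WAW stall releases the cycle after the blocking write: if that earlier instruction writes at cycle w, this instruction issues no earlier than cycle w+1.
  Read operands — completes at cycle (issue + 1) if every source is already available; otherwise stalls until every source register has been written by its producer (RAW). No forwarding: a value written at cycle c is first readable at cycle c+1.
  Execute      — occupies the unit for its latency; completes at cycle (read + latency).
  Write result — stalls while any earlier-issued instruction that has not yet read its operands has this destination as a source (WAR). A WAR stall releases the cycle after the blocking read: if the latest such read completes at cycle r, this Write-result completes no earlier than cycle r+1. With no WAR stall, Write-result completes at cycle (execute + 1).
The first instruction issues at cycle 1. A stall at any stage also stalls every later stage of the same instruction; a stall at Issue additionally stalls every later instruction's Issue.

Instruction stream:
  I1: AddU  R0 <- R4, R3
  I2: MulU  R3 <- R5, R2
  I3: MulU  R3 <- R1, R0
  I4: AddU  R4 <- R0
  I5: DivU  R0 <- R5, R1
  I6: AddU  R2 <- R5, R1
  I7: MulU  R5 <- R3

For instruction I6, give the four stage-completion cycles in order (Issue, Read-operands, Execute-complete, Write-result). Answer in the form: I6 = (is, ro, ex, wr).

c1: I1 issues→AddU
c2: I1 reads; I2 issues→MulU
c3: I2 reads
c4: I1 exec-done
c5: I1 writes R0
c6: I2 exec-done
c7: I2 writes R3
c8: I3 issues→MulU
c9: I3 reads; I4 issues→AddU
c10: I4 reads; I5 issues→DivU
c11: I5 reads
c12: I3 exec-done; I4 exec-done
c13: I3 writes R3; I4 writes R4
c14: I6 issues→AddU
c15: I6 reads; I7 issues→MulU
c16: I7 reads
c17: I6 exec-done
c18: I5 exec-done; I6 writes R2
c19: I5 writes R0; I7 exec-done
c20: I7 writes R5

I6 = (14, 15, 17, 18)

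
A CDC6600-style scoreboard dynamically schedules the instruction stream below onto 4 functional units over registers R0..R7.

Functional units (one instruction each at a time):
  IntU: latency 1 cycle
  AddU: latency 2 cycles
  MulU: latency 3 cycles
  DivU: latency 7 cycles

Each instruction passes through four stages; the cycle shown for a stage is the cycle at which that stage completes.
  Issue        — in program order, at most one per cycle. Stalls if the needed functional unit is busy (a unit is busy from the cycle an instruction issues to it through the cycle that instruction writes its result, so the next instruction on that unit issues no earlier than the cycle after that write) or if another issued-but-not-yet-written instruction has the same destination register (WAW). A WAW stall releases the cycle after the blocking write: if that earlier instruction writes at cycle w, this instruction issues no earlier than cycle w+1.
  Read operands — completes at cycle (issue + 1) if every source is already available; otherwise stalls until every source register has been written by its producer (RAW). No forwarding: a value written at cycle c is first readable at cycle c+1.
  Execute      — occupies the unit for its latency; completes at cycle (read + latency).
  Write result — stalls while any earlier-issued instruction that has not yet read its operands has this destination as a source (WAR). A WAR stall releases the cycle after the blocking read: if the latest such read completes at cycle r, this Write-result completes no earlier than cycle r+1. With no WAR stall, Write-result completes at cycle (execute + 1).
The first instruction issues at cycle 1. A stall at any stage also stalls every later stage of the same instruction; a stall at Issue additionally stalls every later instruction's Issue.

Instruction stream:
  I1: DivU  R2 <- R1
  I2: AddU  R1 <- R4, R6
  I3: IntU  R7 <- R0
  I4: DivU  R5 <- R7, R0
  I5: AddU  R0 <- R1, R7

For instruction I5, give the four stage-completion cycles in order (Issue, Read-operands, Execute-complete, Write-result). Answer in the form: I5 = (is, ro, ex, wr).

I5 = (12, 13, 15, 16)

I1  is:1  ro:2  ex:9  wr:10
I2  is:2  ro:3  ex:5  wr:6
I3  is:3  ro:4  ex:5  wr:6
I4  is:11  ro:12  ex:19  wr:20  — struct: DivU busy until I1 writes@10
I5  is:12  ro:13  ex:15  wr:16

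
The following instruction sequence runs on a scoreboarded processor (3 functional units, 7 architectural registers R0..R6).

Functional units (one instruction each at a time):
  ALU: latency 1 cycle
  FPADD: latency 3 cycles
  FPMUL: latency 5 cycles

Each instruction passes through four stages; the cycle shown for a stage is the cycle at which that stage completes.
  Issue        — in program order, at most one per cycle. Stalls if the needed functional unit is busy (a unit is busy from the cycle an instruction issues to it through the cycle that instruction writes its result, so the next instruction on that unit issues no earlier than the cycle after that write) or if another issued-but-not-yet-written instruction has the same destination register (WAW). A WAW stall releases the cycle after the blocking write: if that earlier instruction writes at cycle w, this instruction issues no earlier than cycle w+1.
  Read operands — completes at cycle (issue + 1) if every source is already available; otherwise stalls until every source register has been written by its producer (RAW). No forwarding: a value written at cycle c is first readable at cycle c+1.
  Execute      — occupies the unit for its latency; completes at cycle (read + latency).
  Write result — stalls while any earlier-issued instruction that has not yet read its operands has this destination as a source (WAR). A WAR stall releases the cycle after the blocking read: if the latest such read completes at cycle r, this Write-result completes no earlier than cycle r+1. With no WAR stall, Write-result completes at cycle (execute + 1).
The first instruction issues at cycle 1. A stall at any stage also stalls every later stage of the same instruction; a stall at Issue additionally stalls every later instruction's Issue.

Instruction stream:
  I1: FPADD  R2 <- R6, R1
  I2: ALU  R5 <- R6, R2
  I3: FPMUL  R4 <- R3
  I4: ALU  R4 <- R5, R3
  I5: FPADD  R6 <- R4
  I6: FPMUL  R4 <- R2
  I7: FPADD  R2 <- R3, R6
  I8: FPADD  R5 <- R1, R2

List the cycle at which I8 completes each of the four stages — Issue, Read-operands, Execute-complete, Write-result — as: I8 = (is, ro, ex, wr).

I8 = (26, 27, 30, 31)

1) issue 1, read 2, done 5, write 6
2) issue 2, read 7, done 8, write 9  <RAW R2: wait I1 write@6>
3) issue 3, read 4, done 9, write 10
4) issue 11, read 12, done 13, write 14  <WAW R4: wait I3 write@10>
5) issue 12, read 15, done 18, write 19  <RAW R4: wait I4 write@14>
6) issue 15, read 16, done 21, write 22  <WAW R4: wait I4 write@14>
7) issue 20, read 21, done 24, write 25  <struct: FPADD busy until I5 writes@19>
8) issue 26, read 27, done 30, write 31  <struct: FPADD busy until I7 writes@25>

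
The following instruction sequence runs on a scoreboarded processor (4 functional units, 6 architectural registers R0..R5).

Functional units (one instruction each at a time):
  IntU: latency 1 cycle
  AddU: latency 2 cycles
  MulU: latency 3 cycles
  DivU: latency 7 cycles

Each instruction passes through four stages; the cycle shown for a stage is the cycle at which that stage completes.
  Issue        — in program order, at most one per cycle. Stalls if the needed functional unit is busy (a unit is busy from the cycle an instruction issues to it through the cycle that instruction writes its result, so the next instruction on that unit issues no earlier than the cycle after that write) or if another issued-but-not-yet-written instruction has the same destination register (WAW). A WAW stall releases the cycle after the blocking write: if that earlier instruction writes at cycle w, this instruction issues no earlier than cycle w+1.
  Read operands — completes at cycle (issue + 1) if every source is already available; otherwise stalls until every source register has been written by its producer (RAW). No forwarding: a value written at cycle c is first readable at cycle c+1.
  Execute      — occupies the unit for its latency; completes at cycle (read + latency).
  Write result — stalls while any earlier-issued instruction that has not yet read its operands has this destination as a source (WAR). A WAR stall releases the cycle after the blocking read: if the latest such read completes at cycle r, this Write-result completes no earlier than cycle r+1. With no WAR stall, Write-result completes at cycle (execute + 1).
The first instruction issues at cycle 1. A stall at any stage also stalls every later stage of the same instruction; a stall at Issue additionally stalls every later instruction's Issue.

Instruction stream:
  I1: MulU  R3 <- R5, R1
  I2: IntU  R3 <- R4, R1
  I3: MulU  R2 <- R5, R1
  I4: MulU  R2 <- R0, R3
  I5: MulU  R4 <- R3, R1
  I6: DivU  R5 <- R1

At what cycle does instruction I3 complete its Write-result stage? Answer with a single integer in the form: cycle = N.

I1 -> (1, 2, 5, 6)
I2 -> (7, 8, 9, 10)  // WAW R3: wait I1 write@6
I3 -> (8, 9, 12, 13)
I4 -> (14, 15, 18, 19)  // struct: MulU busy until I3 writes@13
I5 -> (20, 21, 24, 25)  // struct: MulU busy until I4 writes@19
I6 -> (21, 22, 29, 30)

cycle = 13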